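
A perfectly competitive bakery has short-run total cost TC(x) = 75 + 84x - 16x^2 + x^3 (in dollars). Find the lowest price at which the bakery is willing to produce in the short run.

The firm shuts down when price falls below the minimum of average variable cost. AVC = VC/x = 84 - 16x + x^2.
At the minimum of AVC, MC = AVC. MC = 84 - 32x + 3x^2; setting MC = AVC gives 2x^2 - 16x = 0, so x = 8. min AVC = 20.
For P < $20 the firm produces nothing.

$20 per unit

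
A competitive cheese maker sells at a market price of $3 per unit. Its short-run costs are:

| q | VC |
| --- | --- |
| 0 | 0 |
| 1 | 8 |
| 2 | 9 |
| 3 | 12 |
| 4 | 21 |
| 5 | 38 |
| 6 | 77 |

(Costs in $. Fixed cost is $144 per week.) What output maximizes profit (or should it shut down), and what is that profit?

q = 0 (shut down); profit = -$144

Compute π = P·q − TC at each output: q=0: -144; q=1: -149; q=2: -147; q=3: -147; q=4: -153; q=5: -167; q=6: -203.
Profit is highest at q = 0. Equivalently, the lowest AVC in the table is 12/3 ≈ $4 at q = 3, and P = $3 falls below it — price never covers variable cost, so the firm shuts down and loses only its fixed cost.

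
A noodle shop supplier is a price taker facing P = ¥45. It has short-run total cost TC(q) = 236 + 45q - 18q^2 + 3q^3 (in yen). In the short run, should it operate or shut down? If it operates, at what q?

Strip out fixed cost: VC = 45q - 18q^2 + 3q^3. Then AVC = 45 - 18q + 3q^2 and MC = 45 - 36q + 9q^2.
The AVC parabola has its vertex at q = 18/6 = 3, where AVC = 45 - 18·3 + 3·3^2 = ¥18.
Because ¥45 ≥ ¥18, revenue can cover variable cost; the firm operates.
P = MC gives -36q + 9q^2 = 0, with roots 0 and 4. Take the larger (rising MC): q* = 4.
Check: AVC at q = 4 is ¥21 ≤ P, so revenue covers variable cost.
Profit = P·q − TC = 45·4 − 320 = -¥140, a loss, but smaller than the ¥236 fixed cost the firm would lose by shutting down.

Produce at q = 4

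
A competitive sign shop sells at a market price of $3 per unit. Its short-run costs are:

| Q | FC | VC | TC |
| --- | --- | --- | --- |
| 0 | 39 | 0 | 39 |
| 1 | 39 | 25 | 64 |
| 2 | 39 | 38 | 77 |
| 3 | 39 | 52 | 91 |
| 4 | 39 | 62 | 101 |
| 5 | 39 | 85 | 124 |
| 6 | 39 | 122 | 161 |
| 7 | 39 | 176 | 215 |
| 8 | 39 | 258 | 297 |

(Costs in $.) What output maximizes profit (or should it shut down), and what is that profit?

Q = 0 (shut down); profit = -$39

Tabulate TR − TC: Q=0: -39; Q=1: -61; Q=2: -71; Q=3: -82; Q=4: -89; Q=5: -109; Q=6: -143; Q=7: -194; Q=8: -273.
Profit is highest at Q = 0. Equivalently, the lowest AVC in the table is 62/4 ≈ $15.50 at Q = 4, and P = $3 falls below it — price never covers variable cost, so the firm shuts down and loses only its fixed cost.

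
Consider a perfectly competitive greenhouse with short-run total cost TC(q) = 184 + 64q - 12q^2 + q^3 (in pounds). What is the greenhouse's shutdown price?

Short-run supply begins at min AVC. From VC = 64q - 12q^2 + q^3, AVC = 64 - 12q + q^2.
dAVC/dq = -12 + 2q = 0 gives q = 6. min AVC = 64 - 12·6 + 6^2 = 28.
The firm shuts down for any P below £28.

£28 per unit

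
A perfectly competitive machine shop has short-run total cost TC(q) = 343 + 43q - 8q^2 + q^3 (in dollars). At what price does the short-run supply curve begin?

$27 per unit

The firm shuts down when price falls below the minimum of average variable cost. AVC = VC/q = 43 - 8q + q^2.
At the minimum of AVC, MC = AVC. MC = 43 - 16q + 3q^2; setting MC = AVC gives 2q^2 - 8q = 0, so q = 4. min AVC = 27.
The firm shuts down for any P below $27.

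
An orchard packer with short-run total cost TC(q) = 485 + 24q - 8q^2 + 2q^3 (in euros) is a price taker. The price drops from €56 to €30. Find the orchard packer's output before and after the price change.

MC = 24 - 16q + 6q^2; the shutdown threshold is min AVC = €16 (at q = 2).
At P = €56 ≥ min AVC, set P = MC on the rising branch: q = 4.
At P = €30 ≥ min AVC, set P = MC: q = 3. The firm stays open but cuts output.

Output falls from 4 to 3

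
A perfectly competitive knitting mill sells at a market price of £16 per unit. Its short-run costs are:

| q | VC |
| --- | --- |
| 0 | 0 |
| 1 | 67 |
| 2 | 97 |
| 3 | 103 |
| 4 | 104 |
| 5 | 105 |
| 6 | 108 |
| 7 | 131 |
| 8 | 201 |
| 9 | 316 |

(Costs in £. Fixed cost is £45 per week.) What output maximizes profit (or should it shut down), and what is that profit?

q = 0 (shut down); profit = -£45

Tabulate TR − TC: q=0: -45; q=1: -96; q=2: -110; q=3: -100; q=4: -85; q=5: -70; q=6: -57; q=7: -64; q=8: -118; q=9: -217.
Profit is highest at q = 0. Equivalently, the lowest AVC in the table is 108/6 ≈ £18 at q = 6, and P = £16 falls below it — price never covers variable cost, so the firm shuts down and loses only its fixed cost.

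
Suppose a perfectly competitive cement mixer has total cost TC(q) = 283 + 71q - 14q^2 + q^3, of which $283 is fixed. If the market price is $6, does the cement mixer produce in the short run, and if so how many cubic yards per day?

Shut down

Strip out fixed cost: VC = 71q - 14q^2 + q^3. Then AVC = 71 - 14q + q^2 and MC = 71 - 28q + 3q^2.
AVC hits its minimum where MC = AVC, at q = 7, giving min AVC = 71 - 14·7 + 7^2 = $22.
P = $6 lies below min AVC = $22; no output level covers variable cost.
The firm minimizes its loss by shutting down and losing only its fixed cost of $283.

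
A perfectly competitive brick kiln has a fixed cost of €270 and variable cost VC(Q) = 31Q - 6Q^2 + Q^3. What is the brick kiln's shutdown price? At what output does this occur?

€22 per unit, at Q = 3

Short-run supply begins at min AVC. From VC = 31Q - 6Q^2 + Q^3, AVC = 31 - 6Q + Q^2.
At the minimum of AVC, MC = AVC. MC = 31 - 12Q + 3Q^2; setting MC = AVC gives 2Q^2 - 6Q = 0, so Q = 3. min AVC = 22.
The firm shuts down for any P below €22.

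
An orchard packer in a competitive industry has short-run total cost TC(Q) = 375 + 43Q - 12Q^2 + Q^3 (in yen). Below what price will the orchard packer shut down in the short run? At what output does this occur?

¥7 per unit, at Q = 6

The shutdown price is the minimum of AVC. VC = 43Q - 12Q^2 + Q^3, so AVC = 43 - 12Q + Q^2.
dAVC/dQ = -12 + 2Q = 0 gives Q = 6. min AVC = 43 - 12·6 + 6^2 = 7.
The firm shuts down for any P below ¥7.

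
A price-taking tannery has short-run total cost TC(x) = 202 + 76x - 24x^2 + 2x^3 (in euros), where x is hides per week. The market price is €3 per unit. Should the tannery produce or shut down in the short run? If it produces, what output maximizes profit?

Strip out fixed cost: VC = 76x - 24x^2 + 2x^3. Then AVC = 76 - 24x + 2x^2 and MC = 76 - 48x + 6x^2.
AVC is minimized where dAVC/dx = -24 + 4x = 0, at x = 6; min AVC = 76 - 24·6 + 2·6^2 = €4.
With P < min AVC (€3 < €4), every unit sold adds to the loss.
Best response: produce nothing and absorb the €202 fixed cost.

Shut down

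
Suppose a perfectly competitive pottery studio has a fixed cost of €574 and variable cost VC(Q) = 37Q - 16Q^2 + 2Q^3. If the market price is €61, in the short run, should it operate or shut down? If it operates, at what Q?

Variable cost is VC = 37Q - 16Q^2 + 2Q^3, so AVC = VC/Q = 37 - 16Q + 2Q^2 and MC = dTC/dQ = 37 - 32Q + 6Q^2.
The AVC parabola has its vertex at Q = 16/4 = 4, where AVC = 37 - 16·4 + 2·4^2 = €5.
Because €61 ≥ €5, revenue can cover variable cost; the firm operates.
Solving P = MC: -24 - 32Q + 6Q^2 = 0 ⇒ Q = -2/3 or 6. On the upward-sloping branch, Q* = 6.
Check: AVC at Q = 6 is €13 ≤ P, so revenue covers variable cost.
Profit = P·Q − TC = 61·6 − 652 = -€286, a loss, but smaller than the €574 fixed cost the firm would lose by shutting down.

Produce at Q = 6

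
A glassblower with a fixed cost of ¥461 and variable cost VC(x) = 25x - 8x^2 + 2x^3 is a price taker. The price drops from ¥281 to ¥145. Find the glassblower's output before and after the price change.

Output falls from 8 to 6

MC = 25 - 16x + 6x^2; the shutdown threshold is min AVC = ¥17 (at x = 2).
At P = ¥281 ≥ min AVC, set P = MC on the rising branch: x = 8.
At P = ¥145 ≥ min AVC, set P = MC: x = 6. The firm stays open but cuts output.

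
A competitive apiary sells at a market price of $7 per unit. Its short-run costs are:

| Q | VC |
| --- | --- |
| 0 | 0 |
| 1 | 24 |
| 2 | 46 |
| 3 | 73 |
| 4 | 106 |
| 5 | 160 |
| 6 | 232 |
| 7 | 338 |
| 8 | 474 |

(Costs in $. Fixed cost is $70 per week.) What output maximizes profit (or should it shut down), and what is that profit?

Profit at each row (π = 7Q − TC): Q=0: -70; Q=1: -87; Q=2: -102; Q=3: -122; Q=4: -148; Q=5: -195; Q=6: -260; Q=7: -359; Q=8: -488.
Profit is highest at Q = 0. Equivalently, the lowest AVC in the table is 46/2 ≈ $23 at Q = 2, and P = $7 falls below it — price never covers variable cost, so the firm shuts down and loses only its fixed cost.

Q = 0 (shut down); profit = -$70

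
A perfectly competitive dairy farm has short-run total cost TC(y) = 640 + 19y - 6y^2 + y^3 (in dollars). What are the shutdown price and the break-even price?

Shutdown price = min AVC. AVC = 19 - 6y + y^2, with vertex at y = 3 and minimum $10.
ATC = 640/y + 19 - 6y + y^2. Setting dATC/dy = −640/y^2 − 6 + 2y = 0 gives y = 8 (since 2·8^3 − 6·8^2 = 640).
min ATC = 640/8 + 19 − 6·8 + 8^2 = $115. That is the break-even price.
Between these two prices the firm operates at a loss; above $115 it earns a profit.

Shutdown price = $10; break-even price = $115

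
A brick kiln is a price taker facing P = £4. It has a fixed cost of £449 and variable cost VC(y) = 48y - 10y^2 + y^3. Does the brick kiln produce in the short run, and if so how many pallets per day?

Shut down

From TC, MC = TC'(y) = 48 - 20y + 3y^2 and AVC = VC/y = 48 - 10y + y^2.
The AVC parabola has its vertex at y = 10/2 = 5, where AVC = 48 - 10·5 + 5^2 = £23.
P = £4 lies below min AVC = £23; no output level covers variable cost.
Best response: produce nothing and absorb the £449 fixed cost.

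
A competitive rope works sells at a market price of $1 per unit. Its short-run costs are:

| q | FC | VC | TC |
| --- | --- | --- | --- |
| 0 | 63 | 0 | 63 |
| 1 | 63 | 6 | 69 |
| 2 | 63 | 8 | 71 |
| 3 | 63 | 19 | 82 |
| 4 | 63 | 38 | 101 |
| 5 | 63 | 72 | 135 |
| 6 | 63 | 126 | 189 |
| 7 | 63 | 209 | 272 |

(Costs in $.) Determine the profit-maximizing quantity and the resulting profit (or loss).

q = 0 (shut down); profit = -$63

Compute π = P·q − TC at each output: q=0: -63; q=1: -68; q=2: -69; q=3: -79; q=4: -97; q=5: -130; q=6: -183; q=7: -265.
Profit is highest at q = 0. Equivalently, the lowest AVC in the table is 8/2 ≈ $4 at q = 2, and P = $1 falls below it — price never covers variable cost, so the firm shuts down and loses only its fixed cost.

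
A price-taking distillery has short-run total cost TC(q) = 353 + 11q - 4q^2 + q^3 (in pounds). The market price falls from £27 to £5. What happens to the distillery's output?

MC = 11 - 8q + 3q^2; the shutdown threshold is min AVC = £7 (at q = 2).
With P = £27 above the shutdown price, P = MC gives q = 4.
At P = £5 < min AVC = £7, price no longer covers variable cost at any output, so the firm shuts down: q = 0.

Output falls from 4 to 0 (the firm shuts down)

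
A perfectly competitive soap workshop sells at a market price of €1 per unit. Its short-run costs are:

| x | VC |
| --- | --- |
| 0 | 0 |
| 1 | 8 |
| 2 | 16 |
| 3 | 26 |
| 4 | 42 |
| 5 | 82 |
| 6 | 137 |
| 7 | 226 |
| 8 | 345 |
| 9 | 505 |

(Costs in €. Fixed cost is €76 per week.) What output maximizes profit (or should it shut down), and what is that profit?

x = 0 (shut down); profit = -€76

Compute π = P·x − TC at each output: x=0: -76; x=1: -83; x=2: -90; x=3: -99; x=4: -114; x=5: -153; x=6: -207; x=7: -295; x=8: -413; x=9: -572.
Profit is highest at x = 0. Equivalently, the lowest AVC in the table is 8/1 ≈ €8 at x = 1, and P = €1 falls below it — price never covers variable cost, so the firm shuts down and loses only its fixed cost.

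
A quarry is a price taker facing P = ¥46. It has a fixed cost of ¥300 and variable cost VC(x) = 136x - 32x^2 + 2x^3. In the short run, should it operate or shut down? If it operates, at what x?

From TC, MC = TC'(x) = 136 - 64x + 6x^2 and AVC = VC/x = 136 - 32x + 2x^2.
AVC hits its minimum where MC = AVC, at x = 8, giving min AVC = 136 - 32·8 + 2·8^2 = ¥8.
Because ¥46 ≥ ¥8, revenue can cover variable cost; the firm operates.
P = MC gives 90 - 64x + 6x^2 = 0, with roots 5/3 and 9. Take the larger (rising MC): x* = 9.
Check: AVC at x = 9 is ¥10 ≤ P, so revenue covers variable cost.
Profit = P·x − TC = 46·9 − 390 = ¥24.

Produce at x = 9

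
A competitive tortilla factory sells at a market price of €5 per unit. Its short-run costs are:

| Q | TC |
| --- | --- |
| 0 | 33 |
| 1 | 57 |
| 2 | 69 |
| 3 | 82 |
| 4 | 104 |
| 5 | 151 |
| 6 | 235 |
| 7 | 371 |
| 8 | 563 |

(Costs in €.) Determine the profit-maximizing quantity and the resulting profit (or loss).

Q = 0 (shut down); profit = -€33

Tabulate TR − TC: Q=0: -33; Q=1: -52; Q=2: -59; Q=3: -67; Q=4: -84; Q=5: -126; Q=6: -205; Q=7: -336; Q=8: -523.
Profit is highest at Q = 0. Equivalently, the lowest AVC in the table is 49/3 ≈ €16.33 at Q = 3, and P = €5 falls below it — price never covers variable cost, so the firm shuts down and loses only its fixed cost.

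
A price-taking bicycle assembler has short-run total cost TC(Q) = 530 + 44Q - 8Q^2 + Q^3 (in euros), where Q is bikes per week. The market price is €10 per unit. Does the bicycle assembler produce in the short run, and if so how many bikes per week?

Shut down

From TC, MC = TC'(Q) = 44 - 16Q + 3Q^2 and AVC = VC/Q = 44 - 8Q + Q^2.
AVC is minimized where dAVC/dQ = -8 + 2Q = 0, at Q = 4; min AVC = 44 - 8·4 + 4^2 = €28.
Since P = €10 < min AVC = €28, price fails to cover variable cost at any output.
Best response: produce nothing and absorb the €530 fixed cost.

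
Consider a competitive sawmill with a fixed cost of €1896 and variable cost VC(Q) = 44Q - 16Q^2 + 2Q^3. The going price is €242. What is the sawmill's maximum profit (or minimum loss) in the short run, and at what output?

Profit = -€276 at Q = 9

AVC = 44 - 16Q + 2Q^2 has its minimum €12 at Q = 4; price €242 clears that bar, so the firm operates.
With MC = 44 - 32Q + 6Q^2, P = MC on the upward-sloping part at Q* = 9.
TR = 242·9 = 2178. TC = 1896 + 558 = 2454. Profit = 2178 − 2454 = -€276.
That loss of €276 beats the €1896 the firm would lose by shutting down; producing recovers €1620 of fixed cost.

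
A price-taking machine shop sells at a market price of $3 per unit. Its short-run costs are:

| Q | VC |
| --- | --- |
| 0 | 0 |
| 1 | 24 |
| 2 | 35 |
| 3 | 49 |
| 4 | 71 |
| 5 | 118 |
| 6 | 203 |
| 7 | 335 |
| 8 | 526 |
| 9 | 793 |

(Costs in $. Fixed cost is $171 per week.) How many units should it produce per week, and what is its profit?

Q = 0 (shut down); profit = -$171

Profit at each row (π = 3Q − TC): Q=0: -171; Q=1: -192; Q=2: -200; Q=3: -211; Q=4: -230; Q=5: -274; Q=6: -356; Q=7: -485; Q=8: -673; Q=9: -937.
Profit is highest at Q = 0. Equivalently, the lowest AVC in the table is 49/3 ≈ $16.33 at Q = 3, and P = $3 falls below it — price never covers variable cost, so the firm shuts down and loses only its fixed cost.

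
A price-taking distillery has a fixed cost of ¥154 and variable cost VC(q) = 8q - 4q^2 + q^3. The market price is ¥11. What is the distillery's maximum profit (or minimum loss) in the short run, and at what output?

Profit = -¥136 at q = 3

AVC = 8 - 4q + q^2 has its minimum ¥4 at q = 2; price ¥11 clears that bar, so the firm operates.
MC = 8 - 8q + 3q^2. Setting P = MC and taking the root on the rising branch gives q* = 3.
TR = 11·3 = 33. TC = 154 + 15 = 169. Profit = 33 − 169 = -¥136.
That loss of ¥136 beats the ¥154 the firm would lose by shutting down; producing recovers ¥18 of fixed cost.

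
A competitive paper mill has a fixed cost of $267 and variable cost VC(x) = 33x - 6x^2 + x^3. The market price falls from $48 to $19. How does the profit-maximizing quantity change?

Output falls from 5 to 0 (the firm shuts down)

AVC = 33 - 6x + x^2, minimized at x = 3 where min AVC = $24. MC = 33 - 12x + 3x^2.
With P = $48 above the shutdown price, P = MC gives x = 5.
At P = $19 < min AVC = $24, price no longer covers variable cost at any output, so the firm shuts down: x = 0.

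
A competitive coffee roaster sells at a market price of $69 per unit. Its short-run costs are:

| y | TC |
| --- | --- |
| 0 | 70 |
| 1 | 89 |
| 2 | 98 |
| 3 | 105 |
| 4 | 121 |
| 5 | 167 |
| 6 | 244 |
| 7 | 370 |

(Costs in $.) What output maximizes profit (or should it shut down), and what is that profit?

y = 5; profit = $178

Compute π = P·y − TC at each output: y=0: -70; y=1: -20; y=2: 40; y=3: 102; y=4: 155; y=5: 178; y=6: 170; y=7: 113.
Profit is maximized at y = 5. AVC there is 97/5 = $19.40 ≤ P, so producing beats shutting down (which would give -$70).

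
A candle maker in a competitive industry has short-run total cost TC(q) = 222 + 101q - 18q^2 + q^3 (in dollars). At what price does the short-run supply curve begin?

The firm shuts down when price falls below the minimum of average variable cost. AVC = VC/q = 101 - 18q + q^2.
dAVC/dq = -18 + 2q = 0 gives q = 9. min AVC = 101 - 18·9 + 9^2 = 20.
The firm shuts down for any P below $20.

$20 per unit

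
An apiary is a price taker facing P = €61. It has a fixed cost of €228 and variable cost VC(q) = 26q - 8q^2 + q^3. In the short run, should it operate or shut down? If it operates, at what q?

Variable cost is VC = 26q - 8q^2 + q^3, so AVC = VC/q = 26 - 8q + q^2 and MC = dTC/dq = 26 - 16q + 3q^2.
AVC hits its minimum where MC = AVC, at q = 4, giving min AVC = 26 - 8·4 + 4^2 = €10.
Since P = €61 ≥ min AVC = €10, price covers variable cost and the firm should produce.
Set P = MC: 61 = 26 - 16q + 3q^2 → -35 - 16q + 3q^2 = 0. The roots are q = -5/3 and q = 7; the profit-maximizing output is on the rising part of MC, so q* = 7.
Check: AVC at q = 7 is €19 ≤ P, so revenue covers variable cost.
Profit = P·q − TC = 61·7 − 361 = €66.

Produce at q = 7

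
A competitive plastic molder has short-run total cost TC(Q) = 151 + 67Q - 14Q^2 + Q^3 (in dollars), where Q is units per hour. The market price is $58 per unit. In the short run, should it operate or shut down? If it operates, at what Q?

From TC, MC = TC'(Q) = 67 - 28Q + 3Q^2 and AVC = VC/Q = 67 - 14Q + Q^2.
The AVC parabola has its vertex at Q = 14/2 = 7, where AVC = 67 - 14·7 + 7^2 = $18.
Because $58 ≥ $18, revenue can cover variable cost; the firm operates.
P = MC gives 9 - 28Q + 3Q^2 = 0, with roots 1/3 and 9. Take the larger (rising MC): Q* = 9.
Check: AVC at Q = 9 is $22 ≤ P, so revenue covers variable cost.
Profit = P·Q − TC = 58·9 − 349 = $173.

Produce at Q = 9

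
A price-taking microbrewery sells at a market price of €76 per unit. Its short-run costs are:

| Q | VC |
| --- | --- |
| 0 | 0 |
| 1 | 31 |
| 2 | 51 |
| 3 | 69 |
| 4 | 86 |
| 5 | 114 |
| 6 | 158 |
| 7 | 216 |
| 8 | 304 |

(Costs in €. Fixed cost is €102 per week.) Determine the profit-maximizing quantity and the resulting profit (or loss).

Profit at each row (π = 76Q − TC): Q=0: -102; Q=1: -57; Q=2: -1; Q=3: 57; Q=4: 116; Q=5: 164; Q=6: 196; Q=7: 214; Q=8: 202.
Profit is maximized at Q = 7. AVC there is 216/7 = €30.86 ≤ P, so producing beats shutting down (which would give -€102).

Q = 7; profit = €214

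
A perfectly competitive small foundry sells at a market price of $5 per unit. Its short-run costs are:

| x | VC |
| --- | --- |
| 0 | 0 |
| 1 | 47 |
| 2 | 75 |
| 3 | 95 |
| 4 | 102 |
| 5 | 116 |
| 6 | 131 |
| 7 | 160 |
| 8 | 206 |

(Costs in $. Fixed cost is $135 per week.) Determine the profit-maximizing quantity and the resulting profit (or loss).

x = 0 (shut down); profit = -$135

Tabulate TR − TC: x=0: -135; x=1: -177; x=2: -200; x=3: -215; x=4: -217; x=5: -226; x=6: -236; x=7: -260; x=8: -301.
Profit is highest at x = 0. Equivalently, the lowest AVC in the table is 131/6 ≈ $21.83 at x = 6, and P = $5 falls below it — price never covers variable cost, so the firm shuts down and loses only its fixed cost.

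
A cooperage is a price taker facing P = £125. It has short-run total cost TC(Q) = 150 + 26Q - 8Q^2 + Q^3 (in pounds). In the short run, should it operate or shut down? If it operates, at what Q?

Variable cost is VC = 26Q - 8Q^2 + Q^3, so AVC = VC/Q = 26 - 8Q + Q^2 and MC = dTC/dQ = 26 - 16Q + 3Q^2.
AVC hits its minimum where MC = AVC, at Q = 4, giving min AVC = 26 - 8·4 + 4^2 = £10.
Because £125 ≥ £10, revenue can cover variable cost; the firm operates.
Solving P = MC: -99 - 16Q + 3Q^2 = 0 ⇒ Q = -11/3 or 9. On the upward-sloping branch, Q* = 9.
Check: AVC at Q = 9 is £35 ≤ P, so revenue covers variable cost.
Profit = P·Q − TC = 125·9 − 465 = £660.

Produce at Q = 9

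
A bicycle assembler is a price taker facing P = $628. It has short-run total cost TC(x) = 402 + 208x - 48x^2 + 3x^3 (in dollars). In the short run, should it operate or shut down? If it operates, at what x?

Produce at x = 14

Variable cost is VC = 208x - 48x^2 + 3x^3, so AVC = VC/x = 208 - 48x + 3x^2 and MC = dTC/dx = 208 - 96x + 9x^2.
The AVC parabola has its vertex at x = 48/6 = 8, where AVC = 208 - 48·8 + 3·8^2 = $16.
P = $628 exceeds min AVC = $16, so the firm stays open.
Solving P = MC: -420 - 96x + 9x^2 = 0 ⇒ x = -10/3 or 14. On the upward-sloping branch, x* = 14.
Check: AVC at x = 14 is $124 ≤ P, so revenue covers variable cost.
Profit = P·x − TC = 628·14 − 2138 = $6654.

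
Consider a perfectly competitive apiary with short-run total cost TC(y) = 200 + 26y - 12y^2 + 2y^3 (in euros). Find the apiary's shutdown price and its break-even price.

Shutdown price = min AVC. AVC = 26 - 12y + 2y^2, with vertex at y = 3 and minimum €8.
ATC = 200/y + 26 - 12y + 2y^2. Setting dATC/dy = −200/y^2 − 12 + 4y = 0 gives y = 5 (since 4·5^3 − 12·5^2 = 200).
min ATC = 200/5 + 26 − 12·5 + 2·5^2 = €56. That is the break-even price.
Between these two prices the firm operates at a loss; above €56 it earns a profit.

Shutdown price = €8; break-even price = €56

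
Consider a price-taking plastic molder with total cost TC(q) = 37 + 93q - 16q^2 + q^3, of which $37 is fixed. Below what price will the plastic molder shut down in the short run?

Short-run supply begins at min AVC. From VC = 93q - 16q^2 + q^3, AVC = 93 - 16q + q^2.
At the minimum of AVC, MC = AVC. MC = 93 - 32q + 3q^2; setting MC = AVC gives 2q^2 - 16q = 0, so q = 8. min AVC = 29.
The firm shuts down for any P below $29.

$29 per unit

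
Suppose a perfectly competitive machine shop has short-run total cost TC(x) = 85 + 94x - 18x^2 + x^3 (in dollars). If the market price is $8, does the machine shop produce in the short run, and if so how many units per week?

Strip out fixed cost: VC = 94x - 18x^2 + x^3. Then AVC = 94 - 18x + x^2 and MC = 94 - 36x + 3x^2.
AVC hits its minimum where MC = AVC, at x = 9, giving min AVC = 94 - 18·9 + 9^2 = $13.
With P < min AVC ($8 < $13), every unit sold adds to the loss.
Shutting down limits the loss to fixed cost, $85.

Shut down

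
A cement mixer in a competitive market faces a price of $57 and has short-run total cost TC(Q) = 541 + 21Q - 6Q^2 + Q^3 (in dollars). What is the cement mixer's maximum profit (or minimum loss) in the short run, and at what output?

Profit = -$325 at Q = 6

AVC = 21 - 6Q + Q^2; min AVC = $12 at Q = 3. Since P = $57 ≥ min AVC, the firm produces.
With MC = 21 - 12Q + 3Q^2, P = MC on the upward-sloping part at Q* = 6.
TR = 57·6 = 342. TC = 541 + 126 = 667. Profit = 342 − 667 = -$325.
By producing, the firm covers all variable cost plus $216 of fixed cost; shutting down would lose the full $541.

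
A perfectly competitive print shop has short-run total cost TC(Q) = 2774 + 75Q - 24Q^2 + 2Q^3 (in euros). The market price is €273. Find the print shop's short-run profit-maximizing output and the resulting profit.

Profit = -€354 at Q = 11

AVC = 75 - 24Q + 2Q^2 has its minimum €3 at Q = 6; price €273 clears that bar, so the firm operates.
MC = 75 - 48Q + 6Q^2. Setting P = MC and taking the root on the rising branch gives Q* = 11.
TR = 273·11 = 3003. TC = 2774 + 583 = 3357. Profit = 3003 − 3357 = -€354.
Shutting down would mean losing the fixed cost of €2774, so operating at a loss of €354 is better by €2420.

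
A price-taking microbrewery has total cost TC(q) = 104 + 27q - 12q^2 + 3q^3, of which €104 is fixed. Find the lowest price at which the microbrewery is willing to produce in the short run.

€15 per unit

The firm shuts down when price falls below the minimum of average variable cost. AVC = VC/q = 27 - 12q + 3q^2.
At the minimum of AVC, MC = AVC. MC = 27 - 24q + 9q^2; setting MC = AVC gives 6q^2 - 12q = 0, so q = 2. min AVC = 15.
For P < €15 the firm produces nothing.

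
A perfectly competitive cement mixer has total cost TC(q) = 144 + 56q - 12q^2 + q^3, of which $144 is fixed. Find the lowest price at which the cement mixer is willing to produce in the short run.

Short-run supply begins at min AVC. From VC = 56q - 12q^2 + q^3, AVC = 56 - 12q + q^2.
dAVC/dq = -12 + 2q = 0 gives q = 6. min AVC = 56 - 12·6 + 6^2 = 20.
The firm shuts down for any P below $20.

$20 per unit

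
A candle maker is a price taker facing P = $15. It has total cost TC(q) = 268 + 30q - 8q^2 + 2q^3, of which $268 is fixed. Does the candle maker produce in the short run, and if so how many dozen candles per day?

Shut down

From TC, MC = TC'(q) = 30 - 16q + 6q^2 and AVC = VC/q = 30 - 8q + 2q^2.
AVC is minimized where dAVC/dq = -8 + 4q = 0, at q = 2; min AVC = 30 - 8·2 + 2·2^2 = $22.
Since P = $15 < min AVC = $22, price fails to cover variable cost at any output.
The firm minimizes its loss by shutting down and losing only its fixed cost of $268.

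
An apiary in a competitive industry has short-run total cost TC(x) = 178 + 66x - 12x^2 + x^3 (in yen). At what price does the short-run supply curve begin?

The firm shuts down when price falls below the minimum of average variable cost. AVC = VC/x = 66 - 12x + x^2.
dAVC/dx = -12 + 2x = 0 gives x = 6. min AVC = 66 - 12·6 + 6^2 = 30.
So the shutdown price is ¥30.

¥30 per unit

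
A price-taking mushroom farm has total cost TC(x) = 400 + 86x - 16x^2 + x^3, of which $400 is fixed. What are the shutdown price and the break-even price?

AVC = 86 - 16x + x^2; minimized at x = 8, giving min AVC = $22. That is the shutdown price.
ATC = 400/x + 86 - 16x + x^2. Setting dATC/dx = −400/x^2 − 16 + 2x = 0 gives x = 10 (since 2·10^3 − 16·10^2 = 400).
min ATC = 400/10 + 86 − 16·10 + 10^2 = $66. That is the break-even price.
For $22 ≤ P < $66 the firm produces at a loss; below $22 it shuts down.

Shutdown price = $22; break-even price = $66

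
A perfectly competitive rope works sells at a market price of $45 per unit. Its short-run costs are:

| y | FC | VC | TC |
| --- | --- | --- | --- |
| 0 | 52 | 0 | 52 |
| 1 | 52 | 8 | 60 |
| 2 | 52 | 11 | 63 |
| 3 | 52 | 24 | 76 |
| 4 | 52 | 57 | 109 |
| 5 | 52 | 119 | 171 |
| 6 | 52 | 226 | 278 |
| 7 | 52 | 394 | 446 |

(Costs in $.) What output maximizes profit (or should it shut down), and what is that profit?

y = 4; profit = $71

Profit at each row (π = 45y − TC): y=0: -52; y=1: -15; y=2: 27; y=3: 59; y=4: 71; y=5: 54; y=6: -8; y=7: -131.
Profit is maximized at y = 4. AVC there is 57/4 = $14.25 ≤ P, so producing beats shutting down (which would give -$52).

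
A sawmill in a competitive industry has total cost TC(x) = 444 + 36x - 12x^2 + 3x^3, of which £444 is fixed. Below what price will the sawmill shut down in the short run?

Short-run supply begins at min AVC. From VC = 36x - 12x^2 + 3x^3, AVC = 36 - 12x + 3x^2.
At the minimum of AVC, MC = AVC. MC = 36 - 24x + 9x^2; setting MC = AVC gives 6x^2 - 12x = 0, so x = 2. min AVC = 24.
For P < £24 the firm produces nothing.

£24 per unit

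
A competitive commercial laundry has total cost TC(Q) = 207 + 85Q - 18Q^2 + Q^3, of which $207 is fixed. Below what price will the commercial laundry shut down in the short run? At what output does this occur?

The shutdown price is the minimum of AVC. VC = 85Q - 18Q^2 + Q^3, so AVC = 85 - 18Q + Q^2.
At the minimum of AVC, MC = AVC. MC = 85 - 36Q + 3Q^2; setting MC = AVC gives 2Q^2 - 18Q = 0, so Q = 9. min AVC = 4.
So the shutdown price is $4.

$4 per unit, at Q = 9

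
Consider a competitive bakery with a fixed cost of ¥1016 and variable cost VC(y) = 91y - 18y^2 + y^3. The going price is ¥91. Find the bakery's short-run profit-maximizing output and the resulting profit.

AVC = 91 - 18y + y^2; min AVC = ¥10 at y = 9. Since P = ¥91 ≥ min AVC, the firm produces.
MC = 91 - 36y + 3y^2. Setting P = MC and taking the root on the rising branch gives y* = 12.
TR = 91·12 = 1092. TC = 1016 + 228 = 1244. Profit = 1092 − 1244 = -¥152.
Shutting down would mean losing the fixed cost of ¥1016, so operating at a loss of ¥152 is better by ¥864.

Profit = -¥152 at y = 12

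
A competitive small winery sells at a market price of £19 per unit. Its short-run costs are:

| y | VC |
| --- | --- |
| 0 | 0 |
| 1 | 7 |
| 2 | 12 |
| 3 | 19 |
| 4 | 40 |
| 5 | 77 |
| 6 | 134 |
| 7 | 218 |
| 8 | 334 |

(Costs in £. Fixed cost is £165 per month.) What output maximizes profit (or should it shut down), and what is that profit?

y = 3; profit = -£127

Tabulate TR − TC: y=0: -165; y=1: -153; y=2: -139; y=3: -127; y=4: -129; y=5: -147; y=6: -185; y=7: -250; y=8: -347.
Profit is maximized at y = 3. AVC there is 19/3 = £6.33 ≤ P, so producing beats shutting down (which would give -£165).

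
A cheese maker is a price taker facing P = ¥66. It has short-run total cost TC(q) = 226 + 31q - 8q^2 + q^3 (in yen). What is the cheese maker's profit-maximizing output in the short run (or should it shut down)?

Variable cost is VC = 31q - 8q^2 + q^3, so AVC = VC/q = 31 - 8q + q^2 and MC = dTC/dq = 31 - 16q + 3q^2.
The AVC parabola has its vertex at q = 8/2 = 4, where AVC = 31 - 8·4 + 4^2 = ¥15.
Since P = ¥66 ≥ min AVC = ¥15, price covers variable cost and the firm should produce.
Solving P = MC: -35 - 16q + 3q^2 = 0 ⇒ q = -5/3 or 7. On the upward-sloping branch, q* = 7.
Check: AVC at q = 7 is ¥24 ≤ P, so revenue covers variable cost.
Profit = P·q − TC = 66·7 − 394 = ¥68.

Produce at q = 7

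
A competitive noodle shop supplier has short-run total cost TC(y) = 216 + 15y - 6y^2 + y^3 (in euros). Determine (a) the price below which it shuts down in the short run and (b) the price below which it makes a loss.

Shutdown price = €6; break-even price = €51

AVC = 15 - 6y + y^2; minimized at y = 3, giving min AVC = €6. That is the shutdown price.
ATC = 216/y + 15 - 6y + y^2. Setting dATC/dy = −216/y^2 − 6 + 2y = 0 gives y = 6 (since 2·6^3 − 6·6^2 = 216).
min ATC = 216/6 + 15 − 6·6 + 6^2 = €51. That is the break-even price.
Between these two prices the firm operates at a loss; above €51 it earns a profit.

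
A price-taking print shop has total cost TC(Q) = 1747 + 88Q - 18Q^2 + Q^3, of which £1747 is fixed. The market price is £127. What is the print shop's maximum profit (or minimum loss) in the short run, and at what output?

AVC = 88 - 18Q + Q^2; min AVC = £7 at Q = 9. Since P = £127 ≥ min AVC, the firm produces.
MC = 88 - 36Q + 3Q^2. Setting P = MC and taking the root on the rising branch gives Q* = 13.
TR = 127·13 = 1651. TC = 1747 + 299 = 2046. Profit = 1651 − 2046 = -£395.
That loss of £395 beats the £1747 the firm would lose by shutting down; producing recovers £1352 of fixed cost.

Profit = -£395 at Q = 13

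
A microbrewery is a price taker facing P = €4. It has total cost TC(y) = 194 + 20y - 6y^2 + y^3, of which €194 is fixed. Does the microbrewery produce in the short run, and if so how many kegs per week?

From TC, MC = TC'(y) = 20 - 12y + 3y^2 and AVC = VC/y = 20 - 6y + y^2.
AVC is minimized where dAVC/dy = -6 + 2y = 0, at y = 3; min AVC = 20 - 6·3 + 3^2 = €11.
With P < min AVC (€4 < €11), every unit sold adds to the loss.
The firm minimizes its loss by shutting down and losing only its fixed cost of €194.

Shut down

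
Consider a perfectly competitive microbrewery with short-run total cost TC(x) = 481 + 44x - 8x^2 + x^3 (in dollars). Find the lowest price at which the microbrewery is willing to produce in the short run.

$28 per unit

The firm shuts down when price falls below the minimum of average variable cost. AVC = VC/x = 44 - 8x + x^2.
At the minimum of AVC, MC = AVC. MC = 44 - 16x + 3x^2; setting MC = AVC gives 2x^2 - 8x = 0, so x = 4. min AVC = 28.
So the shutdown price is $28.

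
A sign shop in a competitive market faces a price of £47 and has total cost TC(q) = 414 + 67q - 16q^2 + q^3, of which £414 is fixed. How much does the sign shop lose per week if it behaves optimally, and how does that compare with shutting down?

Profit = -£14 at q = 10

AVC = 67 - 16q + q^2 has its minimum £3 at q = 8; price £47 clears that bar, so the firm operates.
With MC = 67 - 32q + 3q^2, P = MC on the upward-sloping part at q* = 10.
TR = 47·10 = 470. TC = 414 + 70 = 484. Profit = 470 − 484 = -£14.
By producing, the firm covers all variable cost plus £400 of fixed cost; shutting down would lose the full £414.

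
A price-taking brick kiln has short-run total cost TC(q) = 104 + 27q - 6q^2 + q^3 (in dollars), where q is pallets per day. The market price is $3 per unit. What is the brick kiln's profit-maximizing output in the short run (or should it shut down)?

Strip out fixed cost: VC = 27q - 6q^2 + q^3. Then AVC = 27 - 6q + q^2 and MC = 27 - 12q + 3q^2.
The AVC parabola has its vertex at q = 6/2 = 3, where AVC = 27 - 6·3 + 3^2 = $18.
Since P = $3 < min AVC = $18, price fails to cover variable cost at any output.
The firm minimizes its loss by shutting down and losing only its fixed cost of $104.

Shut down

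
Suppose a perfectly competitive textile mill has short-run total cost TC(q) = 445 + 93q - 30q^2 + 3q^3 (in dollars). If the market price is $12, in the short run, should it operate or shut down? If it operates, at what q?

From TC, MC = TC'(q) = 93 - 60q + 9q^2 and AVC = VC/q = 93 - 30q + 3q^2.
AVC hits its minimum where MC = AVC, at q = 5, giving min AVC = 93 - 30·5 + 3·5^2 = $18.
P = $12 lies below min AVC = $18; no output level covers variable cost.
The firm minimizes its loss by shutting down and losing only its fixed cost of $445.

Shut down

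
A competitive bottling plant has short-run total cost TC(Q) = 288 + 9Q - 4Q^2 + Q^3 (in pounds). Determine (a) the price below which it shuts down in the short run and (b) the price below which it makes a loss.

Shutdown price = £5; break-even price = £69

AVC = 9 - 4Q + Q^2; minimized at Q = 2, giving min AVC = £5. That is the shutdown price.
ATC = 288/Q + 9 - 4Q + Q^2. Setting dATC/dQ = −288/Q^2 − 4 + 2Q = 0 gives Q = 6 (since 2·6^3 − 4·6^2 = 288).
min ATC = 288/6 + 9 − 4·6 + 6^2 = £69. That is the break-even price.
Between these two prices the firm operates at a loss; above £69 it earns a profit.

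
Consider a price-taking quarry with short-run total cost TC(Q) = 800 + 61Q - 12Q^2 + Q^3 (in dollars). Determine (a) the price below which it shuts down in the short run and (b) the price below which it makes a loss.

AVC = 61 - 12Q + Q^2; minimized at Q = 6, giving min AVC = $25. That is the shutdown price.
ATC = 800/Q + 61 - 12Q + Q^2. Setting dATC/dQ = −800/Q^2 − 12 + 2Q = 0 gives Q = 10 (since 2·10^3 − 12·10^2 = 800).
min ATC = 800/10 + 61 − 12·10 + 10^2 = $121. That is the break-even price.
For $25 ≤ P < $121 the firm produces at a loss; below $25 it shuts down.

Shutdown price = $25; break-even price = $121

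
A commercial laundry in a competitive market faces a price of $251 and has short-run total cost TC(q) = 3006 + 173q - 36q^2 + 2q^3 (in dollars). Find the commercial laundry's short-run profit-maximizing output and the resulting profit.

Profit = -$302 at q = 13

AVC = 173 - 36q + 2q^2; min AVC = $11 at q = 9. Since P = $251 ≥ min AVC, the firm produces.
MC = 173 - 72q + 6q^2. Setting P = MC and taking the root on the rising branch gives q* = 13.
TR = 251·13 = 3263. TC = 3006 + 559 = 3565. Profit = 3263 − 3565 = -$302.
That loss of $302 beats the $3006 the firm would lose by shutting down; producing recovers $2704 of fixed cost.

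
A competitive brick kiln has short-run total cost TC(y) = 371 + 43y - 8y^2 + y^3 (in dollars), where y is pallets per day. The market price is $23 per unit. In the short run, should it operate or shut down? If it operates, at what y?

From TC, MC = TC'(y) = 43 - 16y + 3y^2 and AVC = VC/y = 43 - 8y + y^2.
AVC hits its minimum where MC = AVC, at y = 4, giving min AVC = 43 - 8·4 + 4^2 = $27.
P = $23 lies below min AVC = $27; no output level covers variable cost.
The firm minimizes its loss by shutting down and losing only its fixed cost of $371.

Shut down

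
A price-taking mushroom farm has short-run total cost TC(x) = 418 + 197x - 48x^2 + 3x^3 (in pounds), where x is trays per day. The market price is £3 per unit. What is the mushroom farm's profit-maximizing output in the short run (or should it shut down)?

Variable cost is VC = 197x - 48x^2 + 3x^3, so AVC = VC/x = 197 - 48x + 3x^2 and MC = dTC/dx = 197 - 96x + 9x^2.
AVC is minimized where dAVC/dx = -48 + 6x = 0, at x = 8; min AVC = 197 - 48·8 + 3·8^2 = £5.
Since P = £3 < min AVC = £5, price fails to cover variable cost at any output.
Best response: produce nothing and absorb the £418 fixed cost.

Shut down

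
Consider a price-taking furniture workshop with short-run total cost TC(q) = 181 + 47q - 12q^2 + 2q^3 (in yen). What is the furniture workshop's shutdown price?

¥29 per unit

The shutdown price is the minimum of AVC. VC = 47q - 12q^2 + 2q^3, so AVC = 47 - 12q + 2q^2.
dAVC/dq = -12 + 4q = 0 gives q = 3. min AVC = 47 - 12·3 + 2·3^2 = 29.
The firm shuts down for any P below ¥29.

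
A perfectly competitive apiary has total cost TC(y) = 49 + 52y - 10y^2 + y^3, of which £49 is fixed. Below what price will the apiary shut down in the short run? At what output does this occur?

£27 per unit, at y = 5

The shutdown price is the minimum of AVC. VC = 52y - 10y^2 + y^3, so AVC = 52 - 10y + y^2.
dAVC/dy = -10 + 2y = 0 gives y = 5. min AVC = 52 - 10·5 + 5^2 = 27.
So the shutdown price is £27.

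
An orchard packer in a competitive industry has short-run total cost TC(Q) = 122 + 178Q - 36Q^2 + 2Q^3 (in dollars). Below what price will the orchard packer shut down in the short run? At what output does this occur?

$16 per unit, at Q = 9

The firm shuts down when price falls below the minimum of average variable cost. AVC = VC/Q = 178 - 36Q + 2Q^2.
At the minimum of AVC, MC = AVC. MC = 178 - 72Q + 6Q^2; setting MC = AVC gives 4Q^2 - 36Q = 0, so Q = 9. min AVC = 16.
The firm shuts down for any P below $16.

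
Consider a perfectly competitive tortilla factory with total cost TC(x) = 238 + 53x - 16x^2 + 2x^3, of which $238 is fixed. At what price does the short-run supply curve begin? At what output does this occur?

$21 per unit, at x = 4

The shutdown price is the minimum of AVC. VC = 53x - 16x^2 + 2x^3, so AVC = 53 - 16x + 2x^2.
dAVC/dx = -16 + 4x = 0 gives x = 4. min AVC = 53 - 16·4 + 2·4^2 = 21.
For P < $21 the firm produces nothing.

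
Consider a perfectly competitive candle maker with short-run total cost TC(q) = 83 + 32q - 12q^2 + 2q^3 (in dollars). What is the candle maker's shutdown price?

$14 per unit

Short-run supply begins at min AVC. From VC = 32q - 12q^2 + 2q^3, AVC = 32 - 12q + 2q^2.
At the minimum of AVC, MC = AVC. MC = 32 - 24q + 6q^2; setting MC = AVC gives 4q^2 - 12q = 0, so q = 3. min AVC = 14.
So the shutdown price is $14.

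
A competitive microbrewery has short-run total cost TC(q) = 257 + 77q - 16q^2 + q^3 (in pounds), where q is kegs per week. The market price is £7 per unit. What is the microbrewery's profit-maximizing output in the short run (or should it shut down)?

Variable cost is VC = 77q - 16q^2 + q^3, so AVC = VC/q = 77 - 16q + q^2 and MC = dTC/dq = 77 - 32q + 3q^2.
AVC is minimized where dAVC/dq = -16 + 2q = 0, at q = 8; min AVC = 77 - 16·8 + 8^2 = £13.
With P < min AVC (£7 < £13), every unit sold adds to the loss.
Best response: produce nothing and absorb the £257 fixed cost.

Shut down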